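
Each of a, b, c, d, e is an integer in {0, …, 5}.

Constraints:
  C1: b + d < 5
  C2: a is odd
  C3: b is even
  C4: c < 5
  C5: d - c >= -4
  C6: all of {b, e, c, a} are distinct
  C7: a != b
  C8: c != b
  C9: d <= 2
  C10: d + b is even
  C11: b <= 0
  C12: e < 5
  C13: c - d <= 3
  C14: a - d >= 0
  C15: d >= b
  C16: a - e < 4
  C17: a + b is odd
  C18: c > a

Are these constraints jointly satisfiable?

Satisfiable

Try a = 3, b = 0, c = 4, d = 2, e = 2.
Check constraint 1: b + d = 2; constraint 5: d - c = -2; constraint 13: c - d = 2. The remaining constraints are straightforward to verify.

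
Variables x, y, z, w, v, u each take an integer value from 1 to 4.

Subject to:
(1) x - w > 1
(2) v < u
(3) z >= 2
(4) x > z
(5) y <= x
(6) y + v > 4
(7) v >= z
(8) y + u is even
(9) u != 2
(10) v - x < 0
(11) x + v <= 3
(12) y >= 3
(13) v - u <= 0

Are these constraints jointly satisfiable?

Unsatisfiable

From constraints 5 and 12: x ≥ y ≥ 3. From constraints 3 and 7: v ≥ z ≥ 2. Hence x + v ≥ 5. But constraint 11 requires x + v ≤ 3, and 3 < 5. Contradiction.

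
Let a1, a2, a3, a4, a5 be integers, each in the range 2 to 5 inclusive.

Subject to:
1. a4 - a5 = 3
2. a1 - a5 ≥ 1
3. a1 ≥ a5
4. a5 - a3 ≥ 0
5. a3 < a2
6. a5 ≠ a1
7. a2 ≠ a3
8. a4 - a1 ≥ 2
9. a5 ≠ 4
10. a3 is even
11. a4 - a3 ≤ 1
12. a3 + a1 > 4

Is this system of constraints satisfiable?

Unsatisfiable

Constraints 2, 4, 8, and 11 give a4 − a1 ≥ 2, a1 − a5 ≥ 1, a5 − a3 ≥ 0, a3 − a4 ≥ -1.
Adding all 4 inequalities: the left sides telescope to 0, and the right sides sum to 2 + 1 + 0 + (-1) = 2. So 0 ≥ 2, which is false.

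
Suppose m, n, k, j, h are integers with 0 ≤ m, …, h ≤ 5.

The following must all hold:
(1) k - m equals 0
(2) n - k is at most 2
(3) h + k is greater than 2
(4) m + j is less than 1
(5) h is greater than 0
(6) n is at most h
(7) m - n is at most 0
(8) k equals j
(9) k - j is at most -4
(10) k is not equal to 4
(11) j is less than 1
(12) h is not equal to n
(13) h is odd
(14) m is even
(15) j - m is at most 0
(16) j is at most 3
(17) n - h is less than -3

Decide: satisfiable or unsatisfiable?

Constraints 2, 7, 9, and 15 give m − j ≥ 0, j − k ≥ 4, k − n ≥ -2, n − m ≥ 0.
Adding all 4 inequalities: the left sides telescope to 0, and the right sides sum to 0 + 4 + (-2) + 0 = 2. So 0 ≥ 2, which is false.

Unsatisfiable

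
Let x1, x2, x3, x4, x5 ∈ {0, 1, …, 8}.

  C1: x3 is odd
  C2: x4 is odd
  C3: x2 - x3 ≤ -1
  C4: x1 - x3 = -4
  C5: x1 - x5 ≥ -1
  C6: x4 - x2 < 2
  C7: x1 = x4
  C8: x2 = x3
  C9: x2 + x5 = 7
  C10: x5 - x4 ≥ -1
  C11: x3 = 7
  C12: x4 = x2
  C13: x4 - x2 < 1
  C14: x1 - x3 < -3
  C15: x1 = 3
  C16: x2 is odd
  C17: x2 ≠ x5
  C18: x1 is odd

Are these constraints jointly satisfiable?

Unsatisfiable

Constraint 15 fixes x1 = 3 and constraint 11 fixes x3 = 7. Constraints 7, 8, and 12 give x1 = x4 = x2 = x3, so x1 = x3. But 3 ≠ 7 — contradiction.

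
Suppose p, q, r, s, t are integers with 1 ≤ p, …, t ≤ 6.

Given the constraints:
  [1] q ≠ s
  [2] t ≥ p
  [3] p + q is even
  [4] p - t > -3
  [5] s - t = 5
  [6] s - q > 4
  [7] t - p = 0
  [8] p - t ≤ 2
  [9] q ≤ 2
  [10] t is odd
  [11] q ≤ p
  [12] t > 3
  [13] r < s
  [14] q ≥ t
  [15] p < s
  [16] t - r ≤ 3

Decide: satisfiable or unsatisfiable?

Unsatisfiable

From constraint 12: t ≥ 4. From constraints 9 and 14: t ≤ q and q ≤ 2, so t ≤ 2. But 2 < 4, so no value of t works.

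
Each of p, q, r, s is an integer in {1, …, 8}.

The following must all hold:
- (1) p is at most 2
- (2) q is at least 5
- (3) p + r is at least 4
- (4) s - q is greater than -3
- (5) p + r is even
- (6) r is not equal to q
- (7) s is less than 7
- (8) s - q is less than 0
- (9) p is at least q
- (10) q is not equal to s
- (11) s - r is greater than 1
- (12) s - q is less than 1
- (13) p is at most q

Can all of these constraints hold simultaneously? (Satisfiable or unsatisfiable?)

From constraint 2: q ≥ 5. From constraints 1 and 9: q ≤ p and p ≤ 2, so q ≤ 2. But 2 < 5, so no value of q works.

Unsatisfiable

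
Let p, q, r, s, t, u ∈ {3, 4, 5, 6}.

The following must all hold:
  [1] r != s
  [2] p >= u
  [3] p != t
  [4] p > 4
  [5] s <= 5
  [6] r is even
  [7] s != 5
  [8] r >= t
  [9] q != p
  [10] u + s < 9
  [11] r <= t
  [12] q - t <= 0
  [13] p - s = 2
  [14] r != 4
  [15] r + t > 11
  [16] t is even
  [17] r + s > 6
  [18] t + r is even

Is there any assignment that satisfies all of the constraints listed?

Satisfiable

The assignment p = 5, q = 6, r = 6, s = 3, t = 6, u = 5 works:
  constraint 10 holds since u + s = 8.
  constraint 12 holds since q - t = 0.
  constraint 13 holds since p - s = 2.
The rest check out directly.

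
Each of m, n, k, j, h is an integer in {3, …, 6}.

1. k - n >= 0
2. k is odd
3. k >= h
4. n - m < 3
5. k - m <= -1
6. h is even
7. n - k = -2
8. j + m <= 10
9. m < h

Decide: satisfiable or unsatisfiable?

Constraints 3, 5, and 9 give k < m, m < h, h ≤ k. Chaining: k < m < h ≤ k, which forces k < k — impossible.

Unsatisfiable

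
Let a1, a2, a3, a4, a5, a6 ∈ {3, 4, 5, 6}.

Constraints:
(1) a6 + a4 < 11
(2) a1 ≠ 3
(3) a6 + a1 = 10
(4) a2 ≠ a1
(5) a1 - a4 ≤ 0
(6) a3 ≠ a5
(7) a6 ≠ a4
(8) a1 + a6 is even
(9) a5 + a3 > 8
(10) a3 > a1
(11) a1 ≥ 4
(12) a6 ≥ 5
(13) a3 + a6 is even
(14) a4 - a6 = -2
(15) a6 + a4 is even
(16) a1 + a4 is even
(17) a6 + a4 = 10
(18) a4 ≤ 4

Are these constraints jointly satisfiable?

Satisfiable

Setting (a1, a2, a3, a4, a5, a6) = (4, 6, 6, 4, 3, 6) satisfies everything: constraint 1: a6 + a4 = 10; constraint 3: a6 + a1 = 10; constraint 5: a1 - a4 = 0, and the others follow.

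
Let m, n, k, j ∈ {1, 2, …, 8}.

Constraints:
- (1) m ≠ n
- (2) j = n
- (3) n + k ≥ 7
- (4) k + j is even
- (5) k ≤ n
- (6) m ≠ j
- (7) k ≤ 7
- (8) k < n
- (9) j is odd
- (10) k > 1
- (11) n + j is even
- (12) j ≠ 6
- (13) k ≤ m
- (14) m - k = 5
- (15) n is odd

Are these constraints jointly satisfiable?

Take m = 8, n = 7, k = 3, j = 7. Then constraint 3: n + k = 10; constraint 14: m - k = 5, and every other listed constraint is also met.

Satisfiable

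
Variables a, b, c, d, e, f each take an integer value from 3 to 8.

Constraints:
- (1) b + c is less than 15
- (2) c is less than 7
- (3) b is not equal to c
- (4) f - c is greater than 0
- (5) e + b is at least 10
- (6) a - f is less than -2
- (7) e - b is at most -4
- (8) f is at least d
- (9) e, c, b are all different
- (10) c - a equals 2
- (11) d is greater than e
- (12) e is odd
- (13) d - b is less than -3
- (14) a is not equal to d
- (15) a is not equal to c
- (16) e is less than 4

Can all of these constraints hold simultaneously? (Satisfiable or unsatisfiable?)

Satisfiable

Setting (a, b, c, d, e, f) = (3, 8, 5, 4, 3, 8) satisfies everything: constraint 1: b + c = 13; constraint 4: f - c = 3; constraint 5: e + b = 11, and the others follow.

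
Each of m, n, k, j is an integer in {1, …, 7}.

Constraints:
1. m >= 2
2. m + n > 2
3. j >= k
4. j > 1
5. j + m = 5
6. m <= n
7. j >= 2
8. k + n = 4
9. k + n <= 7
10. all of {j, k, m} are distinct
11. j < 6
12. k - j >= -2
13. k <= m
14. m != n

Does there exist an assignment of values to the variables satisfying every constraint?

Satisfiable

Take m = 2, n = 3, k = 1, j = 3. Then constraint 2: m + n = 5; constraint 5: j + m = 5; constraint 8: k + n = 4, and every other listed constraint is also met.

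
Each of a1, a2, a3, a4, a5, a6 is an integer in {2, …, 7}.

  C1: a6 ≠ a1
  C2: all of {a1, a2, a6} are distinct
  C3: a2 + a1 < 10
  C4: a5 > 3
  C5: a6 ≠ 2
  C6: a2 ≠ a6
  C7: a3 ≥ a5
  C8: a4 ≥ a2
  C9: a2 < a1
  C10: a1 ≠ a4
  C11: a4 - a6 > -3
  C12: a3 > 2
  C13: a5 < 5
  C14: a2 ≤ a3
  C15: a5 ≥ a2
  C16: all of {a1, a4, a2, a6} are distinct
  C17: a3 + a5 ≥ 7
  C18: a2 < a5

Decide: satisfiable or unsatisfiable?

Setting (a1, a2, a3, a4, a5, a6) = (4, 3, 5, 5, 4, 7) satisfies everything: constraint 3: a2 + a1 = 7; constraint 11: a4 - a6 = -2, and the others follow.

Satisfiable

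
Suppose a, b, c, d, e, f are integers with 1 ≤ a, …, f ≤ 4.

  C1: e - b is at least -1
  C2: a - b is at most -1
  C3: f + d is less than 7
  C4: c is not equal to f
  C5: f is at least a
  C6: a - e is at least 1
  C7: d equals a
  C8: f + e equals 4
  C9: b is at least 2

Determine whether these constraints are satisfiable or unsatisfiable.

Unsatisfiable

Constraints 1, 2, and 6 give e − b ≥ -1, b − a ≥ 1, a − e ≥ 1.
Adding all 3 inequalities: the left sides telescope to 0, and the right sides sum to (-1) + 1 + 1 = 1. So 0 ≥ 1, which is false.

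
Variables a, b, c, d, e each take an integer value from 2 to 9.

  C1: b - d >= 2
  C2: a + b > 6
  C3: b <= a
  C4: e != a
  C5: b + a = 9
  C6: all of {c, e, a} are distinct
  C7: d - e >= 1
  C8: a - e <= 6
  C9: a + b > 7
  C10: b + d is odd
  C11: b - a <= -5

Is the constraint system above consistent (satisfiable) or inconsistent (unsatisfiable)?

Constraints 1, 7, 8, and 11 give d − e ≥ 1, e − a ≥ -6, a − b ≥ 5, b − d ≥ 2.
Adding all 4 inequalities: the left sides telescope to 0, and the right sides sum to 1 + (-6) + 5 + 2 = 2. So 0 ≥ 2, which is false.

Unsatisfiable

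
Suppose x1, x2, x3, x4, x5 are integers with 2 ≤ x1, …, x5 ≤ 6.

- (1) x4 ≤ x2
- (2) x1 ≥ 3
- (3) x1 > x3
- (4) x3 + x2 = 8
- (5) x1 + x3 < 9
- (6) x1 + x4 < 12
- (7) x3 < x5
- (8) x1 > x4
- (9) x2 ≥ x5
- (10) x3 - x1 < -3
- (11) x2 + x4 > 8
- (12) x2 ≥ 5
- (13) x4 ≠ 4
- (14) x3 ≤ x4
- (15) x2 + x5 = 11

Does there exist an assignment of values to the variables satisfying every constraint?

Setting (x1, x2, x3, x4, x5) = (6, 6, 2, 5, 5) satisfies everything: constraint 4: x3 + x2 = 8; constraint 5: x1 + x3 = 8; constraint 6: x1 + x4 = 11, and the others follow.

Satisfiable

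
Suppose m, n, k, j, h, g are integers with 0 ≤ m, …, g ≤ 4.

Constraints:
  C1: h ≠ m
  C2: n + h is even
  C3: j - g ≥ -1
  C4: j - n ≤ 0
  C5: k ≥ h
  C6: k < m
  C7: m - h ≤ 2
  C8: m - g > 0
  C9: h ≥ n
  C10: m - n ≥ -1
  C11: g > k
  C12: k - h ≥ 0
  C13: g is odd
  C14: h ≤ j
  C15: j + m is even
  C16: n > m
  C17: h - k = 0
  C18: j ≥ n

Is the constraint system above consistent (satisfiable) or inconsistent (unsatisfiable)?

Unsatisfiable

Constraints 5, 8, 9, 11, and 16 give n ≤ h, h ≤ k, k < g, g < m, m < n. Chaining: n ≤ h ≤ k < g < m < n, which forces n < n — impossible.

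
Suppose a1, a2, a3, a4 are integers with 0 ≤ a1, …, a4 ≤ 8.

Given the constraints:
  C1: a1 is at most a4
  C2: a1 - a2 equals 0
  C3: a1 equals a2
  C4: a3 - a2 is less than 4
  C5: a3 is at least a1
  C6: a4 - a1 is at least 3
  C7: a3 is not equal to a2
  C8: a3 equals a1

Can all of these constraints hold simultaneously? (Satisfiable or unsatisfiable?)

Unsatisfiable

From constraints 3 and 8, a3 = a1 = a2, so a3 = a2. But constraint 7 says a3 ≠ a2. Contradiction.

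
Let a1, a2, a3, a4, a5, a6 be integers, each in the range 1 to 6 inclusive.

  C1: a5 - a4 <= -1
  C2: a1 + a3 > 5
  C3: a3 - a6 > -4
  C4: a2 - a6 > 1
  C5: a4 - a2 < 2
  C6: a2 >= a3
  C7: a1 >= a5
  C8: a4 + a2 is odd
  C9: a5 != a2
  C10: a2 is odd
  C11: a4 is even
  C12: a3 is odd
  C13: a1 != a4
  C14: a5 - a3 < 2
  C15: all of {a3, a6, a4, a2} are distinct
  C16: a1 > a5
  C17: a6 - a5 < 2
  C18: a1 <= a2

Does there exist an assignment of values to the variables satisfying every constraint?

The assignment a1 = 5, a2 = 5, a3 = 1, a4 = 6, a5 = 2, a6 = 3 works:
  constraint 1 holds since a5 - a4 = -4.
  constraint 2 holds since a1 + a3 = 6.
  constraint 3 holds since a3 - a6 = -2.
The rest check out directly.

Satisfiable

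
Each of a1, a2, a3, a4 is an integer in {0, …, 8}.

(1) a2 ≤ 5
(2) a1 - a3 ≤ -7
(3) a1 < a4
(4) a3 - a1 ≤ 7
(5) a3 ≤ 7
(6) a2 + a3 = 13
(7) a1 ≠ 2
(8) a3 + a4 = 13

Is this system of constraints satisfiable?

From constraint 1: a2 ≤ 5. From constraint 5: a3 ≤ 7. Hence a2 + a3 ≤ 12. But constraint 6 requires a2 + a3 = 13, and 13 > 12. Contradiction.

Unsatisfiable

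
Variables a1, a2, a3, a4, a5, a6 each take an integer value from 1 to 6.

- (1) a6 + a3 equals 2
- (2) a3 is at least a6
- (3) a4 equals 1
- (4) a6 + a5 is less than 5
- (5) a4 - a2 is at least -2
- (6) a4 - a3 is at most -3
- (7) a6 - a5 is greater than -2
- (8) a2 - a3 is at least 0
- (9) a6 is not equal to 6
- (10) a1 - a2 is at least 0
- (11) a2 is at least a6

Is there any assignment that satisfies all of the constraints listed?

Unsatisfiable

Constraints 5, 6, and 8 give a4 − a2 ≥ -2, a2 − a3 ≥ 0, a3 − a4 ≥ 3.
Adding all 3 inequalities: the left sides telescope to 0, and the right sides sum to (-2) + 0 + 3 = 1. So 0 ≥ 1, which is false.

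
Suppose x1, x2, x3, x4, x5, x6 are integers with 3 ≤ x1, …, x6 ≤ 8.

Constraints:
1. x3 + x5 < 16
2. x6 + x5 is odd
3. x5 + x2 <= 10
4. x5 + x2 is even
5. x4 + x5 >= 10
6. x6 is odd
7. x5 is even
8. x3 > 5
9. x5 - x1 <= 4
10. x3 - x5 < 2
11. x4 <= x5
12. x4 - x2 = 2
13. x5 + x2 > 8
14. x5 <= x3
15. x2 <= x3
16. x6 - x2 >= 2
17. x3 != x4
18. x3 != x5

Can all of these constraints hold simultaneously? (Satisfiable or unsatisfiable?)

Satisfiable

One satisfying assignment is x1 = 3, x2 = 4, x3 = 7, x4 = 6, x5 = 6, x6 = 7.
For the less obvious constraints — constraint 1: x3 + x5 = 13; constraint 3: x5 + x2 = 10 — and the others hold by inspection.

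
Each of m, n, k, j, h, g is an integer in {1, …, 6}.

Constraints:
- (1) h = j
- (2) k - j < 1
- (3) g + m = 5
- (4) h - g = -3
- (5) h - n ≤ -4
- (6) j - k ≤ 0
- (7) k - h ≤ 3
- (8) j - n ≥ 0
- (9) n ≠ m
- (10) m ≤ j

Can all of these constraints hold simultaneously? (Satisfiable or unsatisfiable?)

Unsatisfiable

Constraints 5, 6, 7, and 8 give j − n ≥ 0, n − h ≥ 4, h − k ≥ -3, k − j ≥ 0.
Adding all 4 inequalities: the left sides telescope to 0, and the right sides sum to 0 + 4 + (-3) + 0 = 1. So 0 ≥ 1, which is false.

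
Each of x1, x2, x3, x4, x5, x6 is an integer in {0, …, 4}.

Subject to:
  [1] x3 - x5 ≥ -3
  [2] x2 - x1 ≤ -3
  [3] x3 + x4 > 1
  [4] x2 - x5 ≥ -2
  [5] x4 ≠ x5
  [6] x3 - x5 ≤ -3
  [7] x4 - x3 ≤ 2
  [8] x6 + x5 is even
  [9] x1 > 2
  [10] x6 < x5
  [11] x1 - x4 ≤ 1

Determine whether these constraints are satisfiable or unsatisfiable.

Unsatisfiable

Constraints 2, 4, 6, 7, and 11 give x2 − x5 ≥ -2, x5 − x3 ≥ 3, x3 − x4 ≥ -2, x4 − x1 ≥ -1, x1 − x2 ≥ 3.
Adding all 5 inequalities: the left sides telescope to 0, and the right sides sum to (-2) + 3 + (-2) + (-1) + 3 = 1. So 0 ≥ 1, which is false.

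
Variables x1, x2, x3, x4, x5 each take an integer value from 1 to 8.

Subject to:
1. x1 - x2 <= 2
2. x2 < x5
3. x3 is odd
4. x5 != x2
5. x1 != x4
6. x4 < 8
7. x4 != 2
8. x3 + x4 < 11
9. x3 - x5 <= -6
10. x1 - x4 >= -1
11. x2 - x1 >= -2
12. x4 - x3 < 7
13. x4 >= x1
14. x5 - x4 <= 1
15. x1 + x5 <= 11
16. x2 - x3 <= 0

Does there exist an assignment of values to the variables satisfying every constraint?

Constraints 9, 10, 11, 14, and 16 give x5 − x3 ≥ 6, x3 − x2 ≥ 0, x2 − x1 ≥ -2, x1 − x4 ≥ -1, x4 − x5 ≥ -1.
Adding all 5 inequalities: the left sides telescope to 0, and the right sides sum to 6 + 0 + (-2) + (-1) + (-1) = 2. So 0 ≥ 2, which is false.

Unsatisfiable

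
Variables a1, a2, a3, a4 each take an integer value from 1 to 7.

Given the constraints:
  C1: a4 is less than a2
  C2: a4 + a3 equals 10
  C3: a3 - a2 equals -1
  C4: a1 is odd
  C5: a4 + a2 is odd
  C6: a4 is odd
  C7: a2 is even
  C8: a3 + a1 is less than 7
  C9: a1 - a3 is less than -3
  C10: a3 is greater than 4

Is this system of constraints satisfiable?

The assignment a1 = 1, a2 = 6, a3 = 5, a4 = 5 works:
  constraint 2 holds since a4 + a3 = 10.
  constraint 3 holds since a3 - a2 = -1.
  constraint 8 holds since a3 + a1 = 6.
The rest check out directly.

Satisfiable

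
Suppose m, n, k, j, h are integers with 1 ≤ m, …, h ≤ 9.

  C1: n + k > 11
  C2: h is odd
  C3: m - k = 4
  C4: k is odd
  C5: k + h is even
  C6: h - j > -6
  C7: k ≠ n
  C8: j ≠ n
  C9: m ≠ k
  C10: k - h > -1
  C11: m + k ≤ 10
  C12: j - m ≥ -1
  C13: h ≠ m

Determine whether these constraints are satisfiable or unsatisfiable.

Setting (m, n, k, j, h) = (7, 9, 3, 6, 1) satisfies everything: constraint 1: n + k = 12; constraint 3: m - k = 4, and the others follow.

Satisfiable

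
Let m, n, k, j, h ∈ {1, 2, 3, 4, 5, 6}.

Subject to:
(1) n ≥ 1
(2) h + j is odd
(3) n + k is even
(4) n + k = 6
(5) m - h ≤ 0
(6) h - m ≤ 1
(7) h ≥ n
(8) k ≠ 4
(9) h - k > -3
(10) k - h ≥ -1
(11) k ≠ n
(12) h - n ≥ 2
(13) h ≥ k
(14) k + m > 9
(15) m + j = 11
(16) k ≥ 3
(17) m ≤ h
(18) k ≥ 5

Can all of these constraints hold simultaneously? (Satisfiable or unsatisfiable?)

The assignment m = 5, n = 1, k = 5, j = 6, h = 5 works:
  constraint 4 holds since n + k = 6.
  constraint 5 holds since m - h = 0.
  constraint 6 holds since h - m = 0.
The rest check out directly.

Satisfiable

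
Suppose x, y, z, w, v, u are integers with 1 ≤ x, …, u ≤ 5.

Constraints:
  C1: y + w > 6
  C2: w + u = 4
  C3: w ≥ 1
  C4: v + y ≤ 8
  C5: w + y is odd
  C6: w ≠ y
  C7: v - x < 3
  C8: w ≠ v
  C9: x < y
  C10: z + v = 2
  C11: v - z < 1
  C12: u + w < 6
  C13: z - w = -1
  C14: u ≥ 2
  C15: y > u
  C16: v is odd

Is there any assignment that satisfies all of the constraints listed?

Try x = 1, y = 5, z = 1, w = 2, v = 1, u = 2.
Check constraint 1: y + w = 7; constraint 2: w + u = 4; constraint 4: v + y = 6. The remaining constraints are straightforward to verify.

Satisfiable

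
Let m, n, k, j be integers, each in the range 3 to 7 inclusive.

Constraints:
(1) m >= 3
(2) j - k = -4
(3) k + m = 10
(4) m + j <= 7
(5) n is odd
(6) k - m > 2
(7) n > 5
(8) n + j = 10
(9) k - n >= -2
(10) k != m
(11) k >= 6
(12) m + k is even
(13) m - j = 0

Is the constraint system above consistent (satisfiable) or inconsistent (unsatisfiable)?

Satisfiable

Setting (m, n, k, j) = (3, 7, 7, 3) satisfies everything: constraint 2: j - k = -4; constraint 3: k + m = 10; constraint 4: m + j = 6, and the others follow.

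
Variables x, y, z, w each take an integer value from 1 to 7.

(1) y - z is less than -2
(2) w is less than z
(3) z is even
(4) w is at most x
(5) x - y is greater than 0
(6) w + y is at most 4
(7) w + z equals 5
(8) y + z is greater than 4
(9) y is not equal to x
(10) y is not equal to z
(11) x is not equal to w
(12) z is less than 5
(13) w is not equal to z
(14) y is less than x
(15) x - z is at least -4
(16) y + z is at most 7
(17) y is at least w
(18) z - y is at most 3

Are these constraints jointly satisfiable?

The assignment x = 3, y = 1, z = 4, w = 1 works:
  constraint 1 holds since y - z = -3.
  constraint 5 holds since x - y = 2.
  constraint 6 holds since w + y = 2.
The rest check out directly.

Satisfiable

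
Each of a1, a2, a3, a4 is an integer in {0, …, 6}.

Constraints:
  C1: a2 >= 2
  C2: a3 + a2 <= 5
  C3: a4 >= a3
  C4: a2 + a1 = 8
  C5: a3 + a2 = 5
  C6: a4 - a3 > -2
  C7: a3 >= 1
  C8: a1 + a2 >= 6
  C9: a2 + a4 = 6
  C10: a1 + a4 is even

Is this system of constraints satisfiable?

Satisfiable

Setting (a1, a2, a3, a4) = (5, 3, 2, 3) satisfies everything: constraint 2: a3 + a2 = 5; constraint 4: a2 + a1 = 8; constraint 5: a3 + a2 = 5, and the others follow.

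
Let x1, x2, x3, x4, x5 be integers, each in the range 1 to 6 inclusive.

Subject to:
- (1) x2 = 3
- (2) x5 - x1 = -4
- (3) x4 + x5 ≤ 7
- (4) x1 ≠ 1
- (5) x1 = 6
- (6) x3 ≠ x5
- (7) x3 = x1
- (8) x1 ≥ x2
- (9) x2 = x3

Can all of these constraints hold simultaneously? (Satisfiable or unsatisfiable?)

Unsatisfiable

Constraint 1 fixes x2 = 3 and constraint 5 fixes x1 = 6. Constraints 7 and 9 give x2 = x3 = x1, so x2 = x1. But 3 ≠ 6 — contradiction.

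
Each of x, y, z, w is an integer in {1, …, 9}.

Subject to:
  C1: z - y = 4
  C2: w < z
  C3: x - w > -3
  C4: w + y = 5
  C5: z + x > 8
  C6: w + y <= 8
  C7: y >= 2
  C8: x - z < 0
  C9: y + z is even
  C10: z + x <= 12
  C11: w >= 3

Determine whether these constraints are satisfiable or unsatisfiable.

Satisfiable

One satisfying assignment is x = 3, y = 2, z = 6, w = 3.
For the less obvious constraints — constraint 1: z - y = 4; constraint 3: x - w = 0; constraint 4: w + y = 5 — and the others hold by inspection.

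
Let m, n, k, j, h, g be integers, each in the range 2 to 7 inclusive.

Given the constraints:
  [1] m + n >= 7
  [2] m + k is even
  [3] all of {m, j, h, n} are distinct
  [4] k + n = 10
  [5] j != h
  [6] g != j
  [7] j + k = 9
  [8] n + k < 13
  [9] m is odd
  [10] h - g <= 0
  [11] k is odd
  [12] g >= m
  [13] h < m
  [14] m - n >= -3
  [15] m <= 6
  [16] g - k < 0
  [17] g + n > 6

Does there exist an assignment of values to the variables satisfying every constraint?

One satisfying assignment is m = 3, n = 5, k = 5, j = 4, h = 2, g = 3.
For the less obvious constraints — constraint 1: m + n = 8; constraint 4: k + n = 10; constraint 7: j + k = 9 — and the others hold by inspection.

Satisfiable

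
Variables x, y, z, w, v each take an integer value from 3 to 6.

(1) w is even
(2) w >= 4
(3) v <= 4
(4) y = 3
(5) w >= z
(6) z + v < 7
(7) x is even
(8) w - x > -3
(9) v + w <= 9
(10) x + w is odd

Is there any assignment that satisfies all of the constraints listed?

Constraint 7 makes x even and constraint 1 makes w even, so x + w must be even. Constraint 10 says x + w is odd — contradiction.

Unsatisfiable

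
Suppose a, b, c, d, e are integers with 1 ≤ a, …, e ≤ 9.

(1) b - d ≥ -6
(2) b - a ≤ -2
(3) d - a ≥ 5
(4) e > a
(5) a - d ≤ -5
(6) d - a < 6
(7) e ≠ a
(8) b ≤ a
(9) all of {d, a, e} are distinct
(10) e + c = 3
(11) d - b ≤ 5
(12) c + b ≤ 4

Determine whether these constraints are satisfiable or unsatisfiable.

Unsatisfiable

Constraints 2, 3, and 11 give b − d ≥ -5, d − a ≥ 5, a − b ≥ 2.
Adding all 3 inequalities: the left sides telescope to 0, and the right sides sum to (-5) + 5 + 2 = 2. So 0 ≥ 2, which is false.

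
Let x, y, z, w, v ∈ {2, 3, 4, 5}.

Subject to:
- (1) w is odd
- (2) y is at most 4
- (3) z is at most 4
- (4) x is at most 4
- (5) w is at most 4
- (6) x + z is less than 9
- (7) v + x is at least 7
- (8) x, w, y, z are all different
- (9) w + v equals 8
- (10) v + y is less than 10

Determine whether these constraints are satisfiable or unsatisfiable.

Unsatisfiable

Constraints 2, 3, 4, and 5 confine each of x, w, y, z to the 3 values {2, …, 4} (the domain already gives each ≥ 2).
Constraint 8 requires all 4 of them to be distinct, but only 3 values are available — impossible by the pigeonhole principle.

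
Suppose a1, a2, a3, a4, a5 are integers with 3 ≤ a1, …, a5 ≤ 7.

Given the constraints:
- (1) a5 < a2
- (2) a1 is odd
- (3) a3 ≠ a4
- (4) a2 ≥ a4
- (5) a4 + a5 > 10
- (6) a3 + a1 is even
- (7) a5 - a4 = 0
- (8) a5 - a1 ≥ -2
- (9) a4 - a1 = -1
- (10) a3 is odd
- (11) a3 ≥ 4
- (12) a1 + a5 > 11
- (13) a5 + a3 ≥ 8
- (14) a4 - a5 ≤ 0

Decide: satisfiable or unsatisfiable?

Setting (a1, a2, a3, a4, a5) = (7, 7, 5, 6, 6) satisfies everything: constraint 5: a4 + a5 = 12; constraint 7: a5 - a4 = 0, and the others follow.

Satisfiable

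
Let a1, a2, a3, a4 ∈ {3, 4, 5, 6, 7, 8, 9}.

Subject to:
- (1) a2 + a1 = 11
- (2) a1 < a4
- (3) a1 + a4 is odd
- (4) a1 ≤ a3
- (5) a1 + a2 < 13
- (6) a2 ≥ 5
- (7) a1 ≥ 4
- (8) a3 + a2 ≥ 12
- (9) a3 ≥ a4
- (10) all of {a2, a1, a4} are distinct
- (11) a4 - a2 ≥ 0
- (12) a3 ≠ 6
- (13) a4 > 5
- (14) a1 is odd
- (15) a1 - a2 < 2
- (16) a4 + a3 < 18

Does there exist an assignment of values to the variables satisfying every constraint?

Setting (a1, a2, a3, a4) = (5, 6, 8, 8) satisfies everything: constraint 1: a2 + a1 = 11; constraint 5: a1 + a2 = 11; constraint 8: a3 + a2 = 14, and the others follow.

Satisfiable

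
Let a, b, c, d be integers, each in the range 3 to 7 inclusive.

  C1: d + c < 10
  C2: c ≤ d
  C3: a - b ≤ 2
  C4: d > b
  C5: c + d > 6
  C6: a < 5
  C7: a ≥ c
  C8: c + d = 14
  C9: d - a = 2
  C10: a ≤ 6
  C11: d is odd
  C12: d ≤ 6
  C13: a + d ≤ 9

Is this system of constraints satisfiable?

Unsatisfiable

From constraints 7 and 10: c ≤ a ≤ 6. From constraint 12: d ≤ 6. Hence c + d ≤ 12. But constraint 8 requires c + d = 14, and 14 > 12. Contradiction.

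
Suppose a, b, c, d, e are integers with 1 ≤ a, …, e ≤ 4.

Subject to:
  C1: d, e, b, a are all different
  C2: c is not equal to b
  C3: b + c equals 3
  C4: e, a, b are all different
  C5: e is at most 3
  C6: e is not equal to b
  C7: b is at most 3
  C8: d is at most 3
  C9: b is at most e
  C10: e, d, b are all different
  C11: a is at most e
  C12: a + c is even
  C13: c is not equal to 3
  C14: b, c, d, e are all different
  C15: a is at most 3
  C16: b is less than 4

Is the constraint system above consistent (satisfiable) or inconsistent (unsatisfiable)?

Constraints 5, 7, 8, and 15 confine each of d, e, b, a to the 3 values {1, …, 3} (the domain already gives each ≥ 1).
Constraint 1 requires all 4 of them to be distinct, but only 3 values are available — impossible by the pigeonhole principle.

Unsatisfiable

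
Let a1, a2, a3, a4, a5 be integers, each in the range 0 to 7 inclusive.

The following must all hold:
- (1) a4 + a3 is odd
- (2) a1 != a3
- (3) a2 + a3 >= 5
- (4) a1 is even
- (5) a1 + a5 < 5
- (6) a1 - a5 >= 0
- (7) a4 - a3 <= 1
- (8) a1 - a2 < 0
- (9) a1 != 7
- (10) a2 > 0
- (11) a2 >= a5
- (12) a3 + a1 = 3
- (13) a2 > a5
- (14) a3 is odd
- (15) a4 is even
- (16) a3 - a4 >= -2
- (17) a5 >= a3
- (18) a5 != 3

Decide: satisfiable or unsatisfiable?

Setting (a1, a2, a3, a4, a5) = (2, 5, 1, 0, 1) satisfies everything: constraint 3: a2 + a3 = 6; constraint 5: a1 + a5 = 3; constraint 6: a1 - a5 = 1, and the others follow.

Satisfiable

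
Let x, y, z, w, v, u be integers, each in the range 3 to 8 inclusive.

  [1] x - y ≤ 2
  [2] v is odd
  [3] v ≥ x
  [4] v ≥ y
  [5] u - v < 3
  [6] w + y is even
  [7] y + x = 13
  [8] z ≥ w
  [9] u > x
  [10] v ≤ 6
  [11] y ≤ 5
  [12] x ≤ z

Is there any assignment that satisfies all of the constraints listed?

From constraint 11: y ≤ 5. From constraints 3 and 10: x ≤ v ≤ 6. Hence y + x ≤ 11. But constraint 7 requires y + x = 13, and 13 > 11. Contradiction.

Unsatisfiable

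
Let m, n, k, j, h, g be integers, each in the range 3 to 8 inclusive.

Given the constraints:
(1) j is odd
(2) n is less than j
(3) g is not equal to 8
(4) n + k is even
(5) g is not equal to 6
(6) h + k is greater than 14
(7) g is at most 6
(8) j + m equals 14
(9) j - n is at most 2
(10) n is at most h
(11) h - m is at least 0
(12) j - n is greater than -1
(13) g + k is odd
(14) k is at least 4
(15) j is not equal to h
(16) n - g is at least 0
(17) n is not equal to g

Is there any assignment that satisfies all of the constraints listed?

Satisfiable

The assignment m = 7, n = 5, k = 7, j = 7, h = 8, g = 4 works:
  constraint 6 holds since h + k = 15.
  constraint 8 holds since j + m = 14.
  constraint 9 holds since j - n = 2.
The rest check out directly.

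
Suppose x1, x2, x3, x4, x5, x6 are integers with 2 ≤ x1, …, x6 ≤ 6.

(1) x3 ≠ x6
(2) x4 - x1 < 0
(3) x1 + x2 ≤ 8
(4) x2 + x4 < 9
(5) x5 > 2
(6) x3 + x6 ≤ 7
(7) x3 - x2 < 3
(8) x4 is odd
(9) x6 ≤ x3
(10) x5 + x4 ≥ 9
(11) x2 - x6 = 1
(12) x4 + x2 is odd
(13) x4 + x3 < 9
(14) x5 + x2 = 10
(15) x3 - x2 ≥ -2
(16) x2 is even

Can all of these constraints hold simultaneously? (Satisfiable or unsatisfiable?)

Take x1 = 4, x2 = 4, x3 = 4, x4 = 3, x5 = 6, x6 = 3. Then constraint 2: x4 - x1 = -1; constraint 3: x1 + x2 = 8; constraint 4: x2 + x4 = 7, and every other listed constraint is also met.

Satisfiable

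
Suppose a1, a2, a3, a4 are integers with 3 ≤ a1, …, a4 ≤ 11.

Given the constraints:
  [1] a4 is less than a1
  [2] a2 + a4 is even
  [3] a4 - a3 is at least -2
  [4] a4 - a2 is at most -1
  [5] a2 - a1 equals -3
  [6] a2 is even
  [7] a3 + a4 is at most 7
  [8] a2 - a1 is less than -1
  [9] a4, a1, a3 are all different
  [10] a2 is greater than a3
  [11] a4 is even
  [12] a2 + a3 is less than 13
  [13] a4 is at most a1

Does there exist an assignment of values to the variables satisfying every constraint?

Setting (a1, a2, a3, a4) = (11, 8, 3, 4) satisfies everything: constraint 3: a4 - a3 = 1; constraint 4: a4 - a2 = -4, and the others follow.

Satisfiable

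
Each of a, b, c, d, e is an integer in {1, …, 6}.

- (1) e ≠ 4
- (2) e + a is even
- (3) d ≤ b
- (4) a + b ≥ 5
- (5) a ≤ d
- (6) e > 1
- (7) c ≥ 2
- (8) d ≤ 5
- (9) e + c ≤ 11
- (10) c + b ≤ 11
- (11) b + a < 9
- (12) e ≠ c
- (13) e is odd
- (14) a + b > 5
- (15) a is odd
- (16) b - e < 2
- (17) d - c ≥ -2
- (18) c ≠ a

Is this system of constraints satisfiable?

Take a = 3, b = 5, c = 4, d = 5, e = 5. Then constraint 4: a + b = 8; constraint 9: e + c = 9, and every other listed constraint is also met.

Satisfiable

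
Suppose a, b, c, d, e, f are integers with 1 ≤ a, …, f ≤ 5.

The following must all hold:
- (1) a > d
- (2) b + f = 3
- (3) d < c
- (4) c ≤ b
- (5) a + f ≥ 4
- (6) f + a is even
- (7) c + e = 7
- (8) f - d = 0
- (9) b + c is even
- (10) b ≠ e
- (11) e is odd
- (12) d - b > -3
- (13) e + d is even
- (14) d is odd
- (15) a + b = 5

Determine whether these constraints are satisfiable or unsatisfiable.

One satisfying assignment is a = 3, b = 2, c = 2, d = 1, e = 5, f = 1.
For the less obvious constraints — constraint 2: b + f = 3; constraint 5: a + f = 4 — and the others hold by inspection.

Satisfiable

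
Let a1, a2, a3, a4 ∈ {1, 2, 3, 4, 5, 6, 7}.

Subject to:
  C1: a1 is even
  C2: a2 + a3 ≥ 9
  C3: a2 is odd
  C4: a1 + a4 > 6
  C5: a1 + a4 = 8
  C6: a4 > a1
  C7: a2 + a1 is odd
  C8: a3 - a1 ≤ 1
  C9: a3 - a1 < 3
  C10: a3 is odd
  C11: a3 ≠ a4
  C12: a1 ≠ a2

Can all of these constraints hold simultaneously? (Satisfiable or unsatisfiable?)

Setting (a1, a2, a3, a4) = (2, 7, 3, 6) satisfies everything: constraint 2: a2 + a3 = 10; constraint 4: a1 + a4 = 8; constraint 5: a1 + a4 = 8, and the others follow.

Satisfiable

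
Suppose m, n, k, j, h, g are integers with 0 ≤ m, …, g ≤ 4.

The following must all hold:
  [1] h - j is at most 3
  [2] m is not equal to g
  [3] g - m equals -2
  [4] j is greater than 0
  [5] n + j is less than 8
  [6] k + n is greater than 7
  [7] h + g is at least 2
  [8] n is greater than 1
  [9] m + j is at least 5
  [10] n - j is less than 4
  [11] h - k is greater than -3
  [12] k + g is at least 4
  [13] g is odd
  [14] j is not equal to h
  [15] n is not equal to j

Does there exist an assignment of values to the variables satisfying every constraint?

Satisfiable

One satisfying assignment is m = 3, n = 4, k = 4, j = 2, h = 3, g = 1.
For the less obvious constraints — constraint 1: h - j = 1; constraint 3: g - m = -2 — and the others hold by inspection.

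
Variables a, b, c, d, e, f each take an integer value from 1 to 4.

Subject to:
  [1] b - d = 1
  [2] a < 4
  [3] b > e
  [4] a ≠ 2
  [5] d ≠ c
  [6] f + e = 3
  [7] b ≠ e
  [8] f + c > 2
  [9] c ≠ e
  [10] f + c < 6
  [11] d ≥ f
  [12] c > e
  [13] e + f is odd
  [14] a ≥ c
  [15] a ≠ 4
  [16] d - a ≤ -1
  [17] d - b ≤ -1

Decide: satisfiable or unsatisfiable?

Setting (a, b, c, d, e, f) = (3, 3, 3, 2, 1, 2) satisfies everything: constraint 1: b - d = 1; constraint 6: f + e = 3; constraint 8: f + c = 5, and the others follow.

Satisfiable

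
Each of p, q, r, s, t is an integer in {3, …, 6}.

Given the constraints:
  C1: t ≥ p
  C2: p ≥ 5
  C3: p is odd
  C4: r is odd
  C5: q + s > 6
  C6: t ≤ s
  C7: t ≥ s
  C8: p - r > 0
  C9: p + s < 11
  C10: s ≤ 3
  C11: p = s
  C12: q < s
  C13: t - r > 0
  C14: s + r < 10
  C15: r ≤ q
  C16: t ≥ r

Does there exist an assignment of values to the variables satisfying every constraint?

Unsatisfiable

From constraints 1 and 2: t ≥ p and p ≥ 5, so t ≥ 5. From constraints 6 and 10: t ≤ s and s ≤ 3, so t ≤ 3. But 3 < 5, so no value of t works.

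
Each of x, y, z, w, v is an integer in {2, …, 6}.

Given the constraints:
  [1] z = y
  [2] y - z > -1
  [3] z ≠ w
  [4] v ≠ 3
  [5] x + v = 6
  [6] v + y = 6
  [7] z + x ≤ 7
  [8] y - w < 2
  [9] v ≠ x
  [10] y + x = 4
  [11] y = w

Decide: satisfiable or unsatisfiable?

From constraints 1 and 11, z = y = w, so z = w. But constraint 3 says z ≠ w. Contradiction.

Unsatisfiable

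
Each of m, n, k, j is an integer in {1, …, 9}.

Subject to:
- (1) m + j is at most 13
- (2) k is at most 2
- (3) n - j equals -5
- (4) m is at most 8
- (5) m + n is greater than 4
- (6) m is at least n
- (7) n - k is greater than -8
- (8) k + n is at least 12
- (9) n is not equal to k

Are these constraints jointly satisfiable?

From constraint 2: k ≤ 2. From constraints 4 and 6: n ≤ m ≤ 8. Hence k + n ≤ 10. But constraint 8 requires k + n ≥ 12, and 12 > 10. Contradiction.

Unsatisfiable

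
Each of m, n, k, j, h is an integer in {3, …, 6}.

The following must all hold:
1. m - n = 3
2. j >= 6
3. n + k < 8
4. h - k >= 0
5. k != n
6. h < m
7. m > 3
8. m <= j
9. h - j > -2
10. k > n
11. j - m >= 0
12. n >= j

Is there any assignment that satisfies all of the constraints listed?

Unsatisfiable

Constraints 4, 6, 10, 11, and 12 give k ≤ h, h < m, m ≤ j, j ≤ n, n < k. Chaining: k ≤ h < m ≤ j ≤ n < k, which forces k < k — impossible.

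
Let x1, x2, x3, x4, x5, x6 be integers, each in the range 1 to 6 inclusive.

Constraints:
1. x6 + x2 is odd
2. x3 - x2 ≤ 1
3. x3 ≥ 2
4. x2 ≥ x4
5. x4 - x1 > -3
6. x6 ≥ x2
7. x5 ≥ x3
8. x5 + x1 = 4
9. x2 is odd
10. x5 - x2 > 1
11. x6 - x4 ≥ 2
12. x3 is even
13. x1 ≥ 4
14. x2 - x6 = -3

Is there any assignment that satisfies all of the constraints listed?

Unsatisfiable

From constraints 3 and 7: x5 ≥ x3 ≥ 2. From constraint 13: x1 ≥ 4. Hence x5 + x1 ≥ 6. But constraint 8 requires x5 + x1 = 4, and 4 < 6. Contradiction.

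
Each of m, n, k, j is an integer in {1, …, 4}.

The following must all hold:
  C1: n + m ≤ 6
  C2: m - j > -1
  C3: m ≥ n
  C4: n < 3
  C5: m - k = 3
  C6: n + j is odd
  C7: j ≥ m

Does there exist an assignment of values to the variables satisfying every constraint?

Satisfiable

One satisfying assignment is m = 4, n = 1, k = 1, j = 4.
For the less obvious constraints — constraint 1: n + m = 5; constraint 2: m - j = 0 — and the others hold by inspection.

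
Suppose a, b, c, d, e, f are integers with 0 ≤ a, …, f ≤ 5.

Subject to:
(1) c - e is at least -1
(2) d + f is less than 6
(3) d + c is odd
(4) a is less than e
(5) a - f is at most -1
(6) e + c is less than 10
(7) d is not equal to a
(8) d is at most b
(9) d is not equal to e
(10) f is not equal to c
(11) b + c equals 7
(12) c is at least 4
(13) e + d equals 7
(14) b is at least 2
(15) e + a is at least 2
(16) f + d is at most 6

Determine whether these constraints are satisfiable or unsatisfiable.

One satisfying assignment is a = 0, b = 3, c = 4, d = 3, e = 4, f = 1.
For the less obvious constraints — constraint 1: c - e = 0; constraint 2: d + f = 4 — and the others hold by inspection.

Satisfiable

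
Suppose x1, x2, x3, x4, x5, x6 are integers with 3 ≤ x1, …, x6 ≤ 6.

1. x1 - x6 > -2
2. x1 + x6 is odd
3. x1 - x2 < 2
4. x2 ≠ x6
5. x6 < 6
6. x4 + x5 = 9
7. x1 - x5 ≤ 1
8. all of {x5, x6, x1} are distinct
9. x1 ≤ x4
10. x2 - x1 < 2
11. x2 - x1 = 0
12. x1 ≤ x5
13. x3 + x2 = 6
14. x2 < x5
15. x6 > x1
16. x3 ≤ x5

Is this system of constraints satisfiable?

Satisfiable

One satisfying assignment is x1 = 3, x2 = 3, x3 = 3, x4 = 4, x5 = 5, x6 = 4.
For the less obvious constraints — constraint 1: x1 - x6 = -1; constraint 3: x1 - x2 = 0 — and the others hold by inspection.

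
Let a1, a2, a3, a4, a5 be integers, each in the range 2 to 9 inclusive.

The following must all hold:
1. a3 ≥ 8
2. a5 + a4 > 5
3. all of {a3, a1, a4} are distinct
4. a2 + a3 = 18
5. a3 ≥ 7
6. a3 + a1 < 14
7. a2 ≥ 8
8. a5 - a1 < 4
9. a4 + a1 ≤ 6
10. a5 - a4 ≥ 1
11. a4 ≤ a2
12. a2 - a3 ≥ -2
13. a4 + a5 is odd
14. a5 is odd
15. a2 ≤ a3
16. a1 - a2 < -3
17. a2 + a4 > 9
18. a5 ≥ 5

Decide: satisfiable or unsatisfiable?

Satisfiable

Take a1 = 4, a2 = 9, a3 = 9, a4 = 2, a5 = 5. Then constraint 2: a5 + a4 = 7; constraint 4: a2 + a3 = 18; constraint 6: a3 + a1 = 13, and every other listed constraint is also met.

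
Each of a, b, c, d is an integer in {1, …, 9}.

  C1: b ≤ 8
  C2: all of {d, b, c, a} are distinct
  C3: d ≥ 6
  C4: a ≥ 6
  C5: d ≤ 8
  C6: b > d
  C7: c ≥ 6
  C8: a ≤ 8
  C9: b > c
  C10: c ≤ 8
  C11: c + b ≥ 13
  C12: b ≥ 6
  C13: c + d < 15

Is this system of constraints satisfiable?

Unsatisfiable

Constraints 1, 3, 4, 5, 7, 8, 10, and 12 confine each of d, b, c, a to the 3 values {6, …, 8}.
Constraint 2 requires all 4 of them to be distinct, but only 3 values are available — impossible by the pigeonhole principle.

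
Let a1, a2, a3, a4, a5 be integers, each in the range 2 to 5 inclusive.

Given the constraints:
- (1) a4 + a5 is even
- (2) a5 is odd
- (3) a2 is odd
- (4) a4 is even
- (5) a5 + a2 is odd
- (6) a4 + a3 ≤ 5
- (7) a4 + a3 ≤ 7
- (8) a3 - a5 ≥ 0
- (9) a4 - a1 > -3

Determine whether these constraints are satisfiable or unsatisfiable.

Constraint 2 makes a5 odd and constraint 3 makes a2 odd, so a5 + a2 must be even. Constraint 5 says a5 + a2 is odd — contradiction.

Unsatisfiable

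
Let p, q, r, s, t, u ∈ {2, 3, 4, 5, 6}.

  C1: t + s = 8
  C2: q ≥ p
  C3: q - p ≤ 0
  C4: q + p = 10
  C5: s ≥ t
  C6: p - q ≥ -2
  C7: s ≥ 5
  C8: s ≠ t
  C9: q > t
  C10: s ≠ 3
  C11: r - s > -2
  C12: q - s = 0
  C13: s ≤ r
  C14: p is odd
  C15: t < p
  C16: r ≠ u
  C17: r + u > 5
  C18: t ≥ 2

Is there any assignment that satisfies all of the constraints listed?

Try p = 5, q = 5, r = 5, s = 5, t = 3, u = 2.
Check constraint 1: t + s = 8; constraint 3: q - p = 0; constraint 4: q + p = 10. The remaining constraints are straightforward to verify.

Satisfiable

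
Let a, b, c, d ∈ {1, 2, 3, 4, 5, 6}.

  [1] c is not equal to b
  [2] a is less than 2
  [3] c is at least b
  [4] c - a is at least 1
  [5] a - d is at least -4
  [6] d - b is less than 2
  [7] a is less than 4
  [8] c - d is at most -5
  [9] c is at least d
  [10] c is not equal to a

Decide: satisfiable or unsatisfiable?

Constraints 4, 5, and 8 give c − a ≥ 1, a − d ≥ -4, d − c ≥ 5.
Adding all 3 inequalities: the left sides telescope to 0, and the right sides sum to 1 + (-4) + 5 = 2. So 0 ≥ 2, which is false.

Unsatisfiable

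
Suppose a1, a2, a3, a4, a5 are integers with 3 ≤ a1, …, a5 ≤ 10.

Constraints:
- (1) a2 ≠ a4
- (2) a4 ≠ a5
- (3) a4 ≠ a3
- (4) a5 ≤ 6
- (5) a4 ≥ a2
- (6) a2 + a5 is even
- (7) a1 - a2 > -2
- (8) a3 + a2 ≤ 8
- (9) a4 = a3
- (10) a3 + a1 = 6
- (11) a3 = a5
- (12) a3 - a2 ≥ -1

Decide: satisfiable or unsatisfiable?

Unsatisfiable

From constraints 9 and 11, a4 = a3 = a5, so a4 = a5. But constraint 2 says a4 ≠ a5. Contradiction.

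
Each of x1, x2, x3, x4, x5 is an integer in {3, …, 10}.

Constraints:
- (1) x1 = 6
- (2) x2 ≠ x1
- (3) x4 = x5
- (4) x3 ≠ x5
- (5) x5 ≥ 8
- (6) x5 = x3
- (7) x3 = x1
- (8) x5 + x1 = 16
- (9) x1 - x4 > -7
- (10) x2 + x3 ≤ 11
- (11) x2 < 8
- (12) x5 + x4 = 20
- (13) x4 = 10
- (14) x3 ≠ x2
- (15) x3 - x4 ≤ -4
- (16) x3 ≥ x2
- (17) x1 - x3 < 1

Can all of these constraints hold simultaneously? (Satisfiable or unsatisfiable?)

Unsatisfiable

Constraint 13 fixes x4 = 10 and constraint 1 fixes x1 = 6. Constraints 3, 6, and 7 give x4 = x5 = x3 = x1, so x4 = x1. But 10 ≠ 6 — contradiction.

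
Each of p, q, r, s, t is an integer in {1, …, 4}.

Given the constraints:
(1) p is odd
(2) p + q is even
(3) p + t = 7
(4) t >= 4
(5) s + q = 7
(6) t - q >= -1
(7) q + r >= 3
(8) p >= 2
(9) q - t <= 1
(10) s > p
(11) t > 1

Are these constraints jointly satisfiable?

Satisfiable

Setting (p, q, r, s, t) = (3, 3, 3, 4, 4) satisfies everything: constraint 3: p + t = 7; constraint 5: s + q = 7; constraint 6: t - q = 1, and the others follow.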